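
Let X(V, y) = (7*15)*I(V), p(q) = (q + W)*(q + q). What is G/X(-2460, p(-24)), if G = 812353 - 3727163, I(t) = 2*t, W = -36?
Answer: 291481/51660 ≈ 5.6423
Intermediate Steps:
p(q) = 2*q*(-36 + q) (p(q) = (q - 36)*(q + q) = (-36 + q)*(2*q) = 2*q*(-36 + q))
X(V, y) = 210*V (X(V, y) = (7*15)*(2*V) = 105*(2*V) = 210*V)
G = -2914810
G/X(-2460, p(-24)) = -2914810/(210*(-2460)) = -2914810/(-516600) = -2914810*(-1/516600) = 291481/51660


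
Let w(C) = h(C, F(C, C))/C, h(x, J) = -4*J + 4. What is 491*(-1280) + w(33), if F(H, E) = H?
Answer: -20739968/33 ≈ -6.2848e+5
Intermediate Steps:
h(x, J) = 4 - 4*J
w(C) = (4 - 4*C)/C
491*(-1280) + w(33) = 491*(-1280) + (-4 + 4/33) = -628480 + (-4 + 4*(1/33)) = -628480 + (-4 + 4/33) = -628480 - 128/33 = -20739968/33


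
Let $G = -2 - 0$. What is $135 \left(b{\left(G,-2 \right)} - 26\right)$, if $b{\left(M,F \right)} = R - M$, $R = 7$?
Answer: $-2295$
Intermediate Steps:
$G = -2$ ($G = -2 + 0 = -2$)
$b{\left(M,F \right)} = 7 - M$
$135 \left(b{\left(G,-2 \right)} - 26\right) = 135 \left(\left(7 - -2\right) - 26\right) = 135 \left(\left(7 + 2\right) - 26\right) = 135 \left(9 - 26\right) = 135 \left(-17\right) = -2295$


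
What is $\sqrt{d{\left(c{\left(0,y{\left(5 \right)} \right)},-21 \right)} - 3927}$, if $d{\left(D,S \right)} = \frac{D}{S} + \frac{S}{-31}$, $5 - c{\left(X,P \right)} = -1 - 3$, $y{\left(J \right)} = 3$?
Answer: $\frac{i \sqrt{184906785}}{217} \approx 62.664 i$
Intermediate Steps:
$c{\left(X,P \right)} = 9$ ($c{\left(X,P \right)} = 5 - \left(-1 - 3\right) = 5 - -4 = 5 + 4 = 9$)
$d{\left(D,S \right)} = - \frac{S}{31} + \frac{D}{S}$ ($d{\left(D,S \right)} = \frac{D}{S} + S \left(- \frac{1}{31}\right) = \frac{D}{S} - \frac{S}{31} = - \frac{S}{31} + \frac{D}{S}$)
$\sqrt{d{\left(c{\left(0,y{\left(5 \right)} \right)},-21 \right)} - 3927} = \sqrt{\left(\left(- \frac{1}{31}\right) \left(-21\right) + \frac{9}{-21}\right) - 3927} = \sqrt{\left(\frac{21}{31} + 9 \left(- \frac{1}{21}\right)\right) - 3927} = \sqrt{\left(\frac{21}{31} - \frac{3}{7}\right) - 3927} = \sqrt{\frac{54}{217} - 3927} = \sqrt{- \frac{852105}{217}} = \frac{i \sqrt{184906785}}{217}$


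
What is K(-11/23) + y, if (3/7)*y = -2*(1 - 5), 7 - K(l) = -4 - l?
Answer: 2014/69 ≈ 29.188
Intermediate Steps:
K(l) = 11 + l (K(l) = 7 - (-4 - l) = 7 + (4 + l) = 11 + l)
y = 56/3 (y = 7*(-2*(1 - 5))/3 = 7*(-2*(-4))/3 = (7/3)*8 = 56/3 ≈ 18.667)
K(-11/23) + y = (11 - 11/23) + 56/3 = 242/23 + 56/3 = 2014/69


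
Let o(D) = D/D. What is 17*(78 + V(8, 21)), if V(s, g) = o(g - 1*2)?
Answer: 1343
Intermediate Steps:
o(D) = 1
V(s, g) = 1
17*(78 + V(8, 21)) = 17*(78 + 1) = 17*79 = 1343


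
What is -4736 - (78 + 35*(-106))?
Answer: -1104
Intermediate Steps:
-4736 - (78 + 35*(-106)) = -4736 - (78 - 3710) = -4736 - 1*(-3632) = -4736 + 3632 = -1104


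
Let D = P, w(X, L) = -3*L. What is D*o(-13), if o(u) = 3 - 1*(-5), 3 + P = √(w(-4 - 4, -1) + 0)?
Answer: -24 + 8*√3 ≈ -10.144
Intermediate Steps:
P = -3 + √3 (P = -3 + √(-3*(-1) + 0) = -3 + √(3 + 0) = -3 + √3 ≈ -1.2680)
D = -3 + √3 ≈ -1.2680
o(u) = 8 (o(u) = 3 + 5 = 8)
D*o(-13) = (-3 + √3)*8 = -24 + 8*√3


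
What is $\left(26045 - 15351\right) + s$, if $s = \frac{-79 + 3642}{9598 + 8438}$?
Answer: $\frac{192880547}{18036} \approx 10694.0$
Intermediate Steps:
$s = \frac{3563}{18036} \approx 0.19755$
$\left(26045 - 15351\right) + s = \left(26045 - 15351\right) + \frac{3563}{18036} = 10694 + \frac{3563}{18036} = \frac{192880547}{18036}$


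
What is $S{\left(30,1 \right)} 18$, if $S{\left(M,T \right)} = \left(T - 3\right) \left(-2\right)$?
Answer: $72$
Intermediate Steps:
$S{\left(M,T \right)} = 6 - 2 T$ ($S{\left(M,T \right)} = \left(-3 + T\right) \left(-2\right) = 6 - 2 T$)
$S{\left(30,1 \right)} 18 = \left(6 - 2\right) 18 = 4 \cdot 18 = 72$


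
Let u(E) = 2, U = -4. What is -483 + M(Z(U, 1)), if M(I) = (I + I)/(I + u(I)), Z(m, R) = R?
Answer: -1447/3 ≈ -482.33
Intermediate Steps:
M(I) = 2*I/(2 + I) (M(I) = (I + I)/(I + 2) = (2*I)/(2 + I) = 2*I/(2 + I))
-483 + M(Z(U, 1)) = -483 + 2*1/(2 + 1) = -483 + 2*1/3 = -483 + 2*1*(1/3) = -483 + 2/3 = -1447/3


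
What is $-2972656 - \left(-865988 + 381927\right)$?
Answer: $-2488595$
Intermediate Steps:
$-2972656 - \left(-865988 + 381927\right) = -2972656 - -484061 = -2972656 + 484061 = -2488595$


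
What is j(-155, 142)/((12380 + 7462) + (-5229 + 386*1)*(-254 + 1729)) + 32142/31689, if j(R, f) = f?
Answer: 76320568316/75246407229 ≈ 1.0143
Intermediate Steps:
j(-155, 142)/((12380 + 7462) + (-5229 + 386*1)*(-254 + 1729)) + 32142/31689 = 142/((12380 + 7462) + (-5229 + 386*1)*(-254 + 1729)) + 32142/31689 = 142/(19842 + (-5229 + 386)*1475) + 32142*(1/31689) = 142/(19842 - 4843*1475) + 10714/10563 = 142/(19842 - 7143425) + 10714/10563 = 142/(-7123583) + 10714/10563 = 142*(-1/7123583) + 10714/10563 = -142/7123583 + 10714/10563 = 76320568316/75246407229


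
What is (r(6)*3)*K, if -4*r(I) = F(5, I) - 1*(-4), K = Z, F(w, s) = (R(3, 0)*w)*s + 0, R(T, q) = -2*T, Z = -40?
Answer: -5280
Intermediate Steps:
F(w, s) = -6*s*w (F(w, s) = ((-2*3)*w)*s + 0 = (-6*w)*s + 0 = -6*s*w + 0 = -6*s*w)
K = -40
r(I) = -1 + 15*I/2 (r(I) = -(-6*I*5 - 1*(-4))/4 = -(-30*I + 4)/4 = -(4 - 30*I)/4 = -1 + 15*I/2)
(r(6)*3)*K = ((-1 + (15/2)*6)*3)*(-40) = ((-1 + 45)*3)*(-40) = (44*3)*(-40) = 132*(-40) = -5280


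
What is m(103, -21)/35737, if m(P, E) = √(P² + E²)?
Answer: 5*√442/35737 ≈ 0.0029415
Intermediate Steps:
m(P, E) = √(E² + P²)
m(103, -21)/35737 = √((-21)² + 103²)/35737 = √(441 + 10609)*(1/35737) = √11050*(1/35737) = (5*√442)*(1/35737) = 5*√442/35737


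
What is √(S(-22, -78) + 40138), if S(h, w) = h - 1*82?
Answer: √40034 ≈ 200.08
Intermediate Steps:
S(h, w) = -82 + h (S(h, w) = h - 82 = -82 + h)
√(S(-22, -78) + 40138) = √((-82 - 22) + 40138) = √(-104 + 40138) = √40034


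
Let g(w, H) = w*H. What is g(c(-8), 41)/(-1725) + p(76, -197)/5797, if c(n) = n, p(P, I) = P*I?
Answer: -23925284/9999825 ≈ -2.3926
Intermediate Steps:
p(P, I) = I*P
g(w, H) = H*w
g(c(-8), 41)/(-1725) + p(76, -197)/5797 = (41*(-8))/(-1725) - 197*76/5797 = -328*(-1/1725) - 14972*1/5797 = 328/1725 - 14972/5797 = -23925284/9999825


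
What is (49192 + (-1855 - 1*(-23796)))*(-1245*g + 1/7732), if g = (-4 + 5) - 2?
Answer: 684750514353/7732 ≈ 8.8561e+7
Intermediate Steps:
g = -1 (g = 1 - 2 = -1)
(49192 + (-1855 - 1*(-23796)))*(-1245*g + 1/7732) = (49192 + (-1855 - 1*(-23796)))*(-1245*(-1) + 1/7732) = (49192 + (-1855 + 23796))*(1245 + 1/7732) = (49192 + 21941)*(9626341/7732) = 71133*(9626341/7732) = 684750514353/7732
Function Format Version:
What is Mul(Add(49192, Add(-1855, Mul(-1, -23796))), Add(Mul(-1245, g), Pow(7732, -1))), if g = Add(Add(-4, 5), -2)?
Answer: Rational(684750514353, 7732) ≈ 8.8561e+7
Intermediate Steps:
g = -1 (g = Add(1, -2) = -1)
Mul(Add(49192, Add(-1855, Mul(-1, -23796))), Add(Mul(-1245, g), Pow(7732, -1))) = Mul(Add(49192, Add(-1855, Mul(-1, -23796))), Add(Mul(-1245, -1), Pow(7732, -1))) = Mul(Add(49192, Add(-1855, 23796)), Add(1245, Rational(1, 7732))) = Mul(Add(49192, 21941), Rational(9626341, 7732)) = Mul(71133, Rational(9626341, 7732)) = Rational(684750514353, 7732)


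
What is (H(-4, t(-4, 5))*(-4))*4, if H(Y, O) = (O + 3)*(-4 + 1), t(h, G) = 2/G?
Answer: 816/5 ≈ 163.20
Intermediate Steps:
H(Y, O) = -9 - 3*O (H(Y, O) = (3 + O)*(-3) = -9 - 3*O)
(H(-4, t(-4, 5))*(-4))*4 = ((-9 - 6/5)*(-4))*4 = -51/5*(-4)*4 = (204/5)*4 = 816/5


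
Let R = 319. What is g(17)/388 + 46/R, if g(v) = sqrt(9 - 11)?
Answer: 46/319 + I*sqrt(2)/388 ≈ 0.1442 + 0.0036449*I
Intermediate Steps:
g(v) = I*sqrt(2) (g(v) = sqrt(-2) = I*sqrt(2))
g(17)/388 + 46/R = (I*sqrt(2))/388 + 46/319 = (I*sqrt(2))*(1/388) + 46*(1/319) = I*sqrt(2)/388 + 46/319 = 46/319 + I*sqrt(2)/388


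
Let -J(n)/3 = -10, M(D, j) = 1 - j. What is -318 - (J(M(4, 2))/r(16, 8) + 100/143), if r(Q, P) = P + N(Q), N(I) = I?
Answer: -183011/572 ≈ -319.95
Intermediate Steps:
J(n) = 30 (J(n) = -3*(-10) = 30)
r(Q, P) = P + Q
-318 - (J(M(4, 2))/r(16, 8) + 100/143) = -318 - (30/(8 + 16) + 100/143) = -318 - (30/24 + 100*(1/143)) = -318 - (30*(1/24) + 100/143) = -318 - (5/4 + 100/143) = -318 - 1*1115/572 = -318 - 1115/572 = -183011/572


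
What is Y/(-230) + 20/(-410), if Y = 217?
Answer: -9357/9430 ≈ -0.99226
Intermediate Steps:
Y/(-230) + 20/(-410) = 217/(-230) + 20/(-410) = 217*(-1/230) + 20*(-1/410) = -217/230 - 2/41 = -9357/9430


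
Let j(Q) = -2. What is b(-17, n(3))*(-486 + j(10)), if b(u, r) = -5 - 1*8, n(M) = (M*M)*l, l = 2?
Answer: 6344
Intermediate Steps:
n(M) = 2*M² (n(M) = (M*M)*2 = M²*2 = 2*M²)
b(u, r) = -13 (b(u, r) = -5 - 8 = -13)
b(-17, n(3))*(-486 + j(10)) = -13*(-486 - 2) = -13*(-488) = 6344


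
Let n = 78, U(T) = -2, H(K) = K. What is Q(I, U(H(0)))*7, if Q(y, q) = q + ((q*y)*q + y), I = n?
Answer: 2716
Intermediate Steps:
I = 78
Q(y, q) = q + y + y*q² (Q(y, q) = q + (y*q² + y) = q + (y + y*q²) = q + y + y*q²)
Q(I, U(H(0)))*7 = (-2 + 78 + 78*(-2)²)*7 = (-2 + 78 + 78*4)*7 = (-2 + 78 + 312)*7 = 388*7 = 2716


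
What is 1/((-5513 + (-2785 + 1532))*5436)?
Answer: -1/36779976 ≈ -2.7189e-8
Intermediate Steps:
1/((-5513 + (-2785 + 1532))*5436) = (1/5436)/(-5513 - 1253) = (1/5436)/(-6766) = -1/6766*1/5436 = -1/36779976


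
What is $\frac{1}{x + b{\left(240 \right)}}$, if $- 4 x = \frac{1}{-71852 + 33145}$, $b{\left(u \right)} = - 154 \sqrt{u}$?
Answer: $- \frac{154828}{136443135478594559} - \frac{14766573103744 \sqrt{15}}{136443135478594559} \approx -0.00041915$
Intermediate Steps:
$x = \frac{1}{154828}$ ($x = - \frac{1}{4 \left(-71852 + 33145\right)} = - \frac{1}{4 \left(-38707\right)} = \left(- \frac{1}{4}\right) \left(- \frac{1}{38707}\right) = \frac{1}{154828} \approx 6.4588 \cdot 10^{-6}$)
$\frac{1}{x + b{\left(240 \right)}} = \frac{1}{\frac{1}{154828} - 154 \sqrt{240}} = \frac{1}{\frac{1}{154828} - 154 \cdot 4 \sqrt{15}} = \frac{1}{\frac{1}{154828} - 616 \sqrt{15}}$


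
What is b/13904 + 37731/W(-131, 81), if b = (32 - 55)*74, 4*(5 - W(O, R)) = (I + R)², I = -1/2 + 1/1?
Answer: -4219436731/184151528 ≈ -22.913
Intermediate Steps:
I = ½ (I = -1*½ + 1*1 = -½ + 1 = ½ ≈ 0.50000)
W(O, R) = 5 - (½ + R)²/4
b = -1702 (b = -23*74 = -1702)
b/13904 + 37731/W(-131, 81) = -1702/13904 + 37731/(5 - (1 + 2*81)²/16) = -1702*1/13904 + 37731/(5 - (1 + 162)²/16) = -851/6952 + 37731/(5 - 1/16*163²) = -851/6952 + 37731/(5 - 1/16*26569) = -851/6952 + 37731/(5 - 26569/16) = -851/6952 + 37731/(-26489/16) = -851/6952 + 37731*(-16/26489) = -851/6952 - 603696/26489 = -4219436731/184151528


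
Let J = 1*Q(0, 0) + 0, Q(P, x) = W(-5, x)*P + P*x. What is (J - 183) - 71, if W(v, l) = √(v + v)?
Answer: -254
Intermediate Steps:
W(v, l) = √2*√v (W(v, l) = √(2*v) = √2*√v)
Q(P, x) = P*x + I*P*√10 (Q(P, x) = (√2*√(-5))*P + P*x = (√2*(I*√5))*P + P*x = (I*√10)*P + P*x = I*P*√10 + P*x = P*x + I*P*√10)
J = 0 (J = 1*(0*(0 + I*√10)) + 0 = 1*(0*(I*√10)) + 0 = 1*0 + 0 = 0 + 0 = 0)
(J - 183) - 71 = (0 - 183) - 71 = -183 - 71 = -254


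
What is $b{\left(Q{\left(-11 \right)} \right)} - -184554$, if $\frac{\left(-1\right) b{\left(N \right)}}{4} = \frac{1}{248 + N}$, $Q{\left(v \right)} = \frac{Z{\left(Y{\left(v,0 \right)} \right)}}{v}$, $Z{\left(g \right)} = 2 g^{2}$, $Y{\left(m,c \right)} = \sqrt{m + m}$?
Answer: $\frac{11626901}{63} \approx 1.8455 \cdot 10^{5}$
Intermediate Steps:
$Y{\left(m,c \right)} = \sqrt{2} \sqrt{m}$ ($Y{\left(m,c \right)} = \sqrt{2 m} = \sqrt{2} \sqrt{m}$)
$Q{\left(v \right)} = 4$ ($Q{\left(v \right)} = \frac{2 \left(\sqrt{2} \sqrt{v}\right)^{2}}{v} = \frac{2 \cdot 2 v}{v} = \frac{4 v}{v} = 4$)
$b{\left(N \right)} = - \frac{4}{248 + N}$
$b{\left(Q{\left(-11 \right)} \right)} - -184554 = - \frac{4}{248 + 4} - -184554 = - \frac{4}{252} + 184554 = \left(-4\right) \frac{1}{252} + 184554 = - \frac{1}{63} + 184554 = \frac{11626901}{63}$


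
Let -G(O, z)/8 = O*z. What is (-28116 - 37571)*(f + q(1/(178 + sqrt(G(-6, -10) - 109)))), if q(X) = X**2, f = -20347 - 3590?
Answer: 131374*(-372160507*I + 4260786*sqrt(589))/(-31095*I + 356*sqrt(589)) ≈ 1.5723e+9 + 0.75*I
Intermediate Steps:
G(O, z) = -8*O*z
f = -23937
(-28116 - 37571)*(f + q(1/(178 + sqrt(G(-6, -10) - 109)))) = (-28116 - 37571)*(-23937 + (1/(178 + sqrt(-8*(-6)*(-10) - 109)))**2) = -65687*(-23937 + (1/(178 + sqrt(-480 - 109)))**2) = -65687*(-23937 + (1/(178 + sqrt(-589)))**2) = -65687*(-23937 + (1/(178 + I*sqrt(589)))**2) = -65687*(-23937 + (178 + I*sqrt(589))**(-2)) = 1572349719 - 65687/(178 + I*sqrt(589))**2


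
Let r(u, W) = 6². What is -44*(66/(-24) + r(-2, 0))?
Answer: -1463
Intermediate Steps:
r(u, W) = 36
-44*(66/(-24) + r(-2, 0)) = -44*(66/(-24) + 36) = -44*(66*(-1/24) + 36) = -44*(-11/4 + 36) = -44*133/4 = -1463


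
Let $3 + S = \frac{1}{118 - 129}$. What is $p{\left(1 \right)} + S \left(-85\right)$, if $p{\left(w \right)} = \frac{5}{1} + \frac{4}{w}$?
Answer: $\frac{2989}{11} \approx 271.73$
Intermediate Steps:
$p{\left(w \right)} = 5 + \frac{4}{w}$ ($p{\left(w \right)} = 5 \cdot 1 + \frac{4}{w} = 5 + \frac{4}{w}$)
$S = - \frac{34}{11}$ ($S = -3 + \frac{1}{118 - 129} = -3 + \frac{1}{-11} = -3 - \frac{1}{11} = - \frac{34}{11} \approx -3.0909$)
$p{\left(1 \right)} + S \left(-85\right) = \left(5 + \frac{4}{1}\right) - - \frac{2890}{11} = \left(5 + 4 \cdot 1\right) + \frac{2890}{11} = \left(5 + 4\right) + \frac{2890}{11} = 9 + \frac{2890}{11} = \frac{2989}{11}$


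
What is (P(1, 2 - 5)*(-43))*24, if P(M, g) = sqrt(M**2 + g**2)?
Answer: -1032*sqrt(10) ≈ -3263.5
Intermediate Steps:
(P(1, 2 - 5)*(-43))*24 = (sqrt(1**2 + (2 - 5)**2)*(-43))*24 = (sqrt(1 + (-3)**2)*(-43))*24 = (sqrt(1 + 9)*(-43))*24 = (sqrt(10)*(-43))*24 = -43*sqrt(10)*24 = -1032*sqrt(10)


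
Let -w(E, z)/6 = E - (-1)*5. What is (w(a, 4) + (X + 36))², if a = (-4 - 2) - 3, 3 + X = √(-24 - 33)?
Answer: (57 + I*√57)² ≈ 3192.0 + 860.68*I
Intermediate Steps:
X = -3 + I*√57 (X = -3 + √(-24 - 33) = -3 + √(-57) = -3 + I*√57 ≈ -3.0 + 7.5498*I)
a = -9 (a = -6 - 3 = -9)
w(E, z) = -30 - 6*E (w(E, z) = -6*(E - (-1)*5) = -6*(E - 1*(-5)) = -6*(E + 5) = -6*(5 + E) = -30 - 6*E)
(w(a, 4) + (X + 36))² = ((-30 - 6*(-9)) + ((-3 + I*√57) + 36))² = ((-30 + 54) + (33 + I*√57))² = (24 + (33 + I*√57))² = (57 + I*√57)²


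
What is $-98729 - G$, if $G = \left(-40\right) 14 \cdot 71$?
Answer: $-58969$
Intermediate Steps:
$G = -39760$ ($G = \left(-560\right) 71 = -39760$)
$-98729 - G = -98729 - -39760 = -98729 + 39760 = -58969$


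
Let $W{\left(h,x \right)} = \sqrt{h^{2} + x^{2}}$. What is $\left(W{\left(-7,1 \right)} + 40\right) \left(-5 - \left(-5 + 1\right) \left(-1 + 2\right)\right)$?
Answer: $-40 - 5 \sqrt{2} \approx -47.071$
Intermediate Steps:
$\left(W{\left(-7,1 \right)} + 40\right) \left(-5 - \left(-5 + 1\right) \left(-1 + 2\right)\right) = \left(\sqrt{\left(-7\right)^{2} + 1^{2}} + 40\right) \left(-5 - \left(-5 + 1\right) \left(-1 + 2\right)\right) = \left(\sqrt{49 + 1} + 40\right) \left(-5 - \left(-4\right) 1\right) = \left(\sqrt{50} + 40\right) \left(-5 - -4\right) = \left(5 \sqrt{2} + 40\right) \left(-5 + 4\right) = \left(40 + 5 \sqrt{2}\right) \left(-1\right) = -40 - 5 \sqrt{2}$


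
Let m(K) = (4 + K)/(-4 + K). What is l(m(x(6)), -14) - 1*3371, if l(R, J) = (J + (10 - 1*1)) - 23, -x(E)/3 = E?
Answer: -3399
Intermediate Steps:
x(E) = -3*E
m(K) = (4 + K)/(-4 + K)
l(R, J) = -14 + J (l(R, J) = (J + (10 - 1)) - 23 = (J + 9) - 23 = (9 + J) - 23 = -14 + J)
l(m(x(6)), -14) - 1*3371 = (-14 - 14) - 1*3371 = -28 - 3371 = -3399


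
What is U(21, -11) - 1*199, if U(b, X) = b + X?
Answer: -189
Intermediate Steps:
U(b, X) = X + b
U(21, -11) - 1*199 = (-11 + 21) - 1*199 = 10 - 199 = -189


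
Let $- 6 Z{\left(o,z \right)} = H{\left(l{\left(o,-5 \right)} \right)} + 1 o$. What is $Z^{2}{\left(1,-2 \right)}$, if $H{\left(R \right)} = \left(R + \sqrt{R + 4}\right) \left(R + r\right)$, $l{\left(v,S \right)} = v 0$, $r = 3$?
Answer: $\frac{49}{36} \approx 1.3611$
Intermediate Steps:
$l{\left(v,S \right)} = 0$
$H{\left(R \right)} = \left(3 + R\right) \left(R + \sqrt{4 + R}\right)$ ($H{\left(R \right)} = \left(R + \sqrt{R + 4}\right) \left(R + 3\right) = \left(R + \sqrt{4 + R}\right) \left(3 + R\right) = \left(3 + R\right) \left(R + \sqrt{4 + R}\right)$)
$Z{\left(o,z \right)} = -1 - \frac{o}{6}$ ($Z{\left(o,z \right)} = - \frac{\left(0^{2} + 3 \cdot 0 + 3 \sqrt{4 + 0} + 0 \sqrt{4 + 0}\right) + 1 o}{6} = - \frac{\left(0 + 0 + 3 \sqrt{4} + 0 \sqrt{4}\right) + o}{6} = - \frac{\left(0 + 0 + 3 \cdot 2 + 0 \cdot 2\right) + o}{6} = - \frac{\left(0 + 0 + 6 + 0\right) + o}{6} = - \frac{6 + o}{6} = -1 - \frac{o}{6}$)
$Z^{2}{\left(1,-2 \right)} = \left(-1 - \frac{1}{6}\right)^{2} = \left(- \frac{7}{6}\right)^{2} = \frac{49}{36}$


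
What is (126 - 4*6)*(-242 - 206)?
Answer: -45696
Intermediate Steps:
(126 - 4*6)*(-242 - 206) = (126 - 24)*(-448) = 102*(-448) = -45696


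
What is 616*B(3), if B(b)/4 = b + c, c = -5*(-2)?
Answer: 32032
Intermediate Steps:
c = 10
B(b) = 40 + 4*b (B(b) = 4*(b + 10) = 4*(10 + b) = 40 + 4*b)
616*B(3) = 616*(40 + 4*3) = 616*(40 + 12) = 616*52 = 32032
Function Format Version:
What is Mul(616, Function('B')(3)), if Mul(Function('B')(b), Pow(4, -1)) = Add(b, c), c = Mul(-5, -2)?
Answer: 32032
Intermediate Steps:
c = 10
Function('B')(b) = Add(40, Mul(4, b)) (Function('B')(b) = Mul(4, Add(b, 10)) = Mul(4, Add(10, b)) = Add(40, Mul(4, b)))
Mul(616, Function('B')(3)) = Mul(616, Add(40, Mul(4, 3))) = Mul(616, Add(40, 12)) = Mul(616, 52) = 32032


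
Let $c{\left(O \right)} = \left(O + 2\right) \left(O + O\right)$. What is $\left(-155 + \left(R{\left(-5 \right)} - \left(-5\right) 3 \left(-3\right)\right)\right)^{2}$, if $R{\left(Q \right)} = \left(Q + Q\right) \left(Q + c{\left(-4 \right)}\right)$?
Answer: $96100$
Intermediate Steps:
$c{\left(O \right)} = 2 O \left(2 + O\right)$ ($c{\left(O \right)} = \left(2 + O\right) 2 O = 2 O \left(2 + O\right)$)
$R{\left(Q \right)} = 2 Q \left(16 + Q\right)$ ($R{\left(Q \right)} = \left(Q + Q\right) \left(Q + 2 \left(-4\right) \left(2 - 4\right)\right) = 2 Q \left(Q + 2 \left(-4\right) \left(-2\right)\right) = 2 Q \left(Q + 16\right) = 2 Q \left(16 + Q\right)$)
$\left(-155 + \left(R{\left(-5 \right)} - \left(-5\right) 3 \left(-3\right)\right)\right)^{2} = \left(-155 + \left(2 \left(-5\right) \left(16 - 5\right) - \left(-5\right) 3 \left(-3\right)\right)\right)^{2} = \left(-155 + \left(2 \left(-5\right) 11 - \left(-15\right) \left(-3\right)\right)\right)^{2} = \left(-155 - 155\right)^{2} = \left(-310\right)^{2} = 96100$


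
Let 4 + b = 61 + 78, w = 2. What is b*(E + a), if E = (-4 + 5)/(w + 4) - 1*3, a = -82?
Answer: -22905/2 ≈ -11453.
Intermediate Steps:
b = 135 (b = -4 + (61 + 78) = -4 + 139 = 135)
E = -17/6 (E = (-4 + 5)/(2 + 4) - 1*3 = 1/6 - 3 = 1*(⅙) - 3 = ⅙ - 3 = -17/6 ≈ -2.8333)
b*(E + a) = 135*(-17/6 - 82) = 135*(-509/6) = -22905/2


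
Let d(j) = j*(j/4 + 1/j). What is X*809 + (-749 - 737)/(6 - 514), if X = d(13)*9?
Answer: 159972337/508 ≈ 3.1491e+5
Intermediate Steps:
d(j) = j*(1/j + j/4) (d(j) = j*(j*(1/4) + 1/j) = j*(j/4 + 1/j) = j*(1/j + j/4))
X = 1557/4 (X = (1 + (1/4)*13**2)*9 = (1 + (1/4)*169)*9 = (1 + 169/4)*9 = (173/4)*9 = 1557/4 ≈ 389.25)
X*809 + (-749 - 737)/(6 - 514) = (1557/4)*809 + (-749 - 737)/(6 - 514) = 1259613/4 - 1486/(-508) = 1259613/4 - 1486*(-1/508) = 1259613/4 + 743/254 = 159972337/508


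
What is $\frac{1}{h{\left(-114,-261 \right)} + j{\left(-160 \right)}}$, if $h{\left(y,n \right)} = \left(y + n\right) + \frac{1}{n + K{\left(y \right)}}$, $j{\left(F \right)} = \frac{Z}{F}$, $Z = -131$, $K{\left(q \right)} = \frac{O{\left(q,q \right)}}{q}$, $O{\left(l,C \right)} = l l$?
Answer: $- \frac{12000}{4490207} \approx -0.0026725$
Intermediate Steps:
$O{\left(l,C \right)} = l^{2}$
$K{\left(q \right)} = q$ ($K{\left(q \right)} = \frac{q^{2}}{q} = q$)
$j{\left(F \right)} = - \frac{131}{F}$
$h{\left(y,n \right)} = n + y + \frac{1}{n + y}$ ($h{\left(y,n \right)} = \left(y + n\right) + \frac{1}{n + y} = \left(n + y\right) + \frac{1}{n + y} = n + y + \frac{1}{n + y}$)
$\frac{1}{h{\left(-114,-261 \right)} + j{\left(-160 \right)}} = \frac{1}{\frac{1 + \left(-261\right)^{2} + \left(-114\right)^{2} + 2 \left(-261\right) \left(-114\right)}{-261 - 114} - \frac{131}{-160}} = \frac{1}{\frac{1 + 68121 + 12996 + 59508}{-375} - - \frac{131}{160}} = \frac{1}{\left(- \frac{1}{375}\right) 140626 + \frac{131}{160}} = \frac{1}{- \frac{140626}{375} + \frac{131}{160}} = \frac{1}{- \frac{4490207}{12000}} = - \frac{12000}{4490207}$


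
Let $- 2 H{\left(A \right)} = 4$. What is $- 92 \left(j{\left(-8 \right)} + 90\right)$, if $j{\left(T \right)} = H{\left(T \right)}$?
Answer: $-8096$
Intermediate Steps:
$H{\left(A \right)} = -2$ ($H{\left(A \right)} = \left(- \frac{1}{2}\right) 4 = -2$)
$j{\left(T \right)} = -2$
$- 92 \left(j{\left(-8 \right)} + 90\right) = - 92 \left(-2 + 90\right) = \left(-92\right) 88 = -8096$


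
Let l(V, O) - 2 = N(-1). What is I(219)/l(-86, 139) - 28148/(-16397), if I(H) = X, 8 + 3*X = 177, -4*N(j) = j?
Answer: 11844368/442719 ≈ 26.754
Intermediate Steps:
N(j) = -j/4
X = 169/3 (X = -8/3 + (⅓)*177 = -8/3 + 59 = 169/3 ≈ 56.333)
I(H) = 169/3
l(V, O) = 9/4 (l(V, O) = 2 - ¼*(-1) = 2 + ¼ = 9/4)
I(219)/l(-86, 139) - 28148/(-16397) = 169/(3*(9/4)) - 28148/(-16397) = (169/3)*(4/9) - 28148*(-1/16397) = 676/27 + 28148/16397 = 11844368/442719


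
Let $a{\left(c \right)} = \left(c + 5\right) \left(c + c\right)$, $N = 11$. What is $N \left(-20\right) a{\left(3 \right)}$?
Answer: $-10560$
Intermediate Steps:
$a{\left(c \right)} = 2 c \left(5 + c\right)$ ($a{\left(c \right)} = \left(5 + c\right) 2 c = 2 c \left(5 + c\right)$)
$N \left(-20\right) a{\left(3 \right)} = 11 \left(-20\right) 2 \cdot 3 \left(5 + 3\right) = - 220 \cdot 2 \cdot 3 \cdot 8 = \left(-220\right) 48 = -10560$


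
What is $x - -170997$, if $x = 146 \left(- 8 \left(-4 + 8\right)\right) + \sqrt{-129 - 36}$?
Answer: $166325 + i \sqrt{165} \approx 1.6633 \cdot 10^{5} + 12.845 i$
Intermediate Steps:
$x = -4672 + i \sqrt{165}$ ($x = 146 \left(\left(-8\right) 4\right) + \sqrt{-165} = 146 \left(-32\right) + i \sqrt{165} = -4672 + i \sqrt{165} \approx -4672.0 + 12.845 i$)
$x - -170997 = \left(-4672 + i \sqrt{165}\right) - -170997 = \left(-4672 + i \sqrt{165}\right) + 170997 = 166325 + i \sqrt{165}$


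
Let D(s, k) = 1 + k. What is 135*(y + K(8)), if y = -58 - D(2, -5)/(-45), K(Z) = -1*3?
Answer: -8247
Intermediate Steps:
K(Z) = -3
y = -2614/45 (y = -58 - (1 - 5)/(-45) = -58 - (-4)*(-1)/45 = -58 - 1*4/45 = -58 - 4/45 = -2614/45 ≈ -58.089)
135*(y + K(8)) = 135*(-2614/45 - 3) = 135*(-2749/45) = -8247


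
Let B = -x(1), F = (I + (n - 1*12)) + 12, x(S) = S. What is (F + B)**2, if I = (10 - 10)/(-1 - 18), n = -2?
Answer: 9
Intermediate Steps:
I = 0 (I = 0/(-19) = 0*(-1/19) = 0)
F = -2 (F = (0 + (-2 - 1*12)) + 12 = (0 + (-2 - 12)) + 12 = (0 - 14) + 12 = -14 + 12 = -2)
B = -1 (B = -1*1 = -1)
(F + B)**2 = (-2 - 1)**2 = (-3)**2 = 9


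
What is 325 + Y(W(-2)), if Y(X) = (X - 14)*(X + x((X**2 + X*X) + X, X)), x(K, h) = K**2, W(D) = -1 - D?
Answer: 195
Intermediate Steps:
Y(X) = (-14 + X)*(X + (X + 2*X**2)**2) (Y(X) = (X - 14)*(X + ((X**2 + X*X) + X)**2) = (-14 + X)*(X + ((X**2 + X**2) + X)**2) = (-14 + X)*(X + (2*X**2 + X)**2) = (-14 + X)*(X + (X + 2*X**2)**2))
325 + Y(W(-2)) = 325 + (-1 - 1*(-2))*(-14 - 55*(-1 - 1*(-2))**2 - 52*(-1 - 1*(-2))**3 - 13*(-1 - 1*(-2)) + 4*(-1 - 1*(-2))**4) = 325 + (-1 + 2)*(-14 - 55*(-1 + 2)**2 - 52*(-1 + 2)**3 - 13*(-1 + 2) + 4*(-1 + 2)**4) = 325 + 1*(-14 - 55*1**2 - 52*1**3 - 13*1 + 4*1**4) = 325 + 1*(-14 - 55*1 - 52*1 - 13 + 4*1) = 325 + 1*(-14 - 55 - 52 - 13 + 4) = 325 + 1*(-130) = 325 - 130 = 195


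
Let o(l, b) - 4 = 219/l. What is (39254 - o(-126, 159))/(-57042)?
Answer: -1648573/2395764 ≈ -0.68812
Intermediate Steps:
o(l, b) = 4 + 219/l
(39254 - o(-126, 159))/(-57042) = (39254 - (4 + 219/(-126)))/(-57042) = (39254 - (4 + 219*(-1/126)))*(-1/57042) = (39254 - (4 - 73/42))*(-1/57042) = (39254 - 1*95/42)*(-1/57042) = (39254 - 95/42)*(-1/57042) = (1648573/42)*(-1/57042) = -1648573/2395764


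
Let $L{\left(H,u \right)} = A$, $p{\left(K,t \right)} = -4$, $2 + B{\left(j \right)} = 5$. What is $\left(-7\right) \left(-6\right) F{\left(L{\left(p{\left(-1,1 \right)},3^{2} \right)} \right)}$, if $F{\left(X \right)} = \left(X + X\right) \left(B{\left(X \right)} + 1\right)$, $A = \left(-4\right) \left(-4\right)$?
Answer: $5376$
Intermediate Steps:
$B{\left(j \right)} = 3$ ($B{\left(j \right)} = -2 + 5 = 3$)
$A = 16$
$L{\left(H,u \right)} = 16$
$F{\left(X \right)} = 8 X$ ($F{\left(X \right)} = \left(X + X\right) \left(3 + 1\right) = 2 X 4 = 8 X$)
$\left(-7\right) \left(-6\right) F{\left(L{\left(p{\left(-1,1 \right)},3^{2} \right)} \right)} = \left(-7\right) \left(-6\right) 8 \cdot 16 = 42 \cdot 128 = 5376$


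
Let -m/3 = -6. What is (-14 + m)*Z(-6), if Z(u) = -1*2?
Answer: -8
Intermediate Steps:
m = 18 (m = -3*(-6) = 18)
Z(u) = -2
(-14 + m)*Z(-6) = (-14 + 18)*(-2) = 4*(-2) = -8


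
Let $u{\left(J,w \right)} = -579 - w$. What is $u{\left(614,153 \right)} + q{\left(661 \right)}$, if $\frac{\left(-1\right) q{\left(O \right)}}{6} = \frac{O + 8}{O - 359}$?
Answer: $- \frac{112539}{151} \approx -745.29$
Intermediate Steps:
$q{\left(O \right)} = - \frac{6 \left(8 + O\right)}{-359 + O}$ ($q{\left(O \right)} = - 6 \frac{O + 8}{O - 359} = - 6 \frac{8 + O}{-359 + O} = - \frac{6 \left(8 + O\right)}{-359 + O}$)
$u{\left(614,153 \right)} + q{\left(661 \right)} = \left(-579 - 153\right) + \frac{6 \left(-8 - 661\right)}{-359 + 661} = \left(-579 - 153\right) + \frac{6 \left(-8 - 661\right)}{302} = -732 + 6 \cdot \frac{1}{302} \left(-669\right) = -732 - \frac{2007}{151} = - \frac{112539}{151}$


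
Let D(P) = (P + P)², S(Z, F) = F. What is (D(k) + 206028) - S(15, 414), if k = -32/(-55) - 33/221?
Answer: 30378350500546/147744025 ≈ 2.0561e+5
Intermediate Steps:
k = 5257/12155 (k = -32*(-1/55) - 33*1/221 = 32/55 - 33/221 = 5257/12155 ≈ 0.43250)
D(P) = 4*P² (D(P) = (2*P)² = 4*P²)
(D(k) + 206028) - S(15, 414) = (4*(5257/12155)² + 206028) - 1*414 = (4*(27636049/147744025) + 206028) - 414 = (110544196/147744025 + 206028) - 414 = 30439516526896/147744025 - 414 = 30378350500546/147744025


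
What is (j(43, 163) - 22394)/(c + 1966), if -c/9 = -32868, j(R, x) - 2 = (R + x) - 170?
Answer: -11178/148889 ≈ -0.075076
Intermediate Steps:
j(R, x) = -168 + R + x (j(R, x) = 2 + ((R + x) - 170) = 2 + (-170 + R + x) = -168 + R + x)
c = 295812 (c = -9*(-32868) = 295812)
(j(43, 163) - 22394)/(c + 1966) = ((-168 + 43 + 163) - 22394)/(295812 + 1966) = (38 - 22394)/297778 = -22356*1/297778 = -11178/148889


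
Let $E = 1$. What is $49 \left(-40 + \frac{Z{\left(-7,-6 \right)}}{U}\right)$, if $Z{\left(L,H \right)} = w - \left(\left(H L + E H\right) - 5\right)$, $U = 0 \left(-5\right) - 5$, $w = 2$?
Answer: $- \frac{8379}{5} \approx -1675.8$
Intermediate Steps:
$U = -5$ ($U = 0 - 5 = -5$)
$Z{\left(L,H \right)} = 7 - H - H L$ ($Z{\left(L,H \right)} = 2 - \left(\left(H L + 1 H\right) - 5\right) = 2 - \left(\left(H L + H\right) - 5\right) = 2 - \left(\left(H + H L\right) - 5\right) = 2 - \left(-5 + H + H L\right) = 7 - H - H L$)
$49 \left(-40 + \frac{Z{\left(-7,-6 \right)}}{U}\right) = 49 \left(-40 + \frac{7 - -6 - \left(-6\right) \left(-7\right)}{-5}\right) = 49 \left(-40 + \left(7 + 6 - 42\right) \left(- \frac{1}{5}\right)\right) = 49 \left(-40 - - \frac{29}{5}\right) = 49 \left(-40 + \frac{29}{5}\right) = 49 \left(- \frac{171}{5}\right) = - \frac{8379}{5}$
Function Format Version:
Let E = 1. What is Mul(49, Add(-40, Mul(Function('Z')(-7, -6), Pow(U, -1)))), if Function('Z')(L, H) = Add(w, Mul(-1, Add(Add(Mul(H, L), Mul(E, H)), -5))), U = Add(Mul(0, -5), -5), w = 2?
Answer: Rational(-8379, 5) ≈ -1675.8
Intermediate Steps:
U = -5 (U = Add(0, -5) = -5)
Function('Z')(L, H) = Add(7, Mul(-1, H), Mul(-1, H, L)) (Function('Z')(L, H) = Add(2, Mul(-1, Add(Add(Mul(H, L), Mul(1, H)), -5))) = Add(2, Mul(-1, Add(Add(Mul(H, L), H), -5))) = Add(2, Mul(-1, Add(Add(H, Mul(H, L)), -5))) = Add(2, Mul(-1, Add(-5, H, Mul(H, L)))) = Add(2, Add(5, Mul(-1, H), Mul(-1, H, L))) = Add(7, Mul(-1, H), Mul(-1, H, L)))
Mul(49, Add(-40, Mul(Function('Z')(-7, -6), Pow(U, -1)))) = Mul(49, Add(-40, Mul(Add(7, Mul(-1, -6), Mul(-1, -6, -7)), Pow(-5, -1)))) = Mul(49, Add(-40, Mul(Add(7, 6, -42), Rational(-1, 5)))) = Mul(49, Add(-40, Mul(-29, Rational(-1, 5)))) = Mul(49, Add(-40, Rational(29, 5))) = Mul(49, Rational(-171, 5)) = Rational(-8379, 5)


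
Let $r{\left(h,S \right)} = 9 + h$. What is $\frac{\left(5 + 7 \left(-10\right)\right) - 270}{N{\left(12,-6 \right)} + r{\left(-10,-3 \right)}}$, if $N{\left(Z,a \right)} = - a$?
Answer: $-67$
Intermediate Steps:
$\frac{\left(5 + 7 \left(-10\right)\right) - 270}{N{\left(12,-6 \right)} + r{\left(-10,-3 \right)}} = \frac{\left(5 + 7 \left(-10\right)\right) - 270}{\left(-1\right) \left(-6\right) + \left(9 - 10\right)} = \frac{\left(5 - 70\right) - 270}{6 - 1} = \frac{-65 - 270}{5} = \left(-335\right) \frac{1}{5} = -67$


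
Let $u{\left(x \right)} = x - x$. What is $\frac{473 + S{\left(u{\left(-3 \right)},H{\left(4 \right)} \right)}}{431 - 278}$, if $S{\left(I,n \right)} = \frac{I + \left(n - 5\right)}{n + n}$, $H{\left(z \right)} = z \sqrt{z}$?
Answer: $\frac{7571}{2448} \approx 3.0927$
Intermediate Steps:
$u{\left(x \right)} = 0$
$H{\left(z \right)} = z^{\frac{3}{2}}$
$S{\left(I,n \right)} = \frac{-5 + I + n}{2 n}$ ($S{\left(I,n \right)} = \frac{I + \left(-5 + n\right)}{2 n} = \left(-5 + I + n\right) \frac{1}{2 n} = \frac{-5 + I + n}{2 n}$)
$\frac{473 + S{\left(u{\left(-3 \right)},H{\left(4 \right)} \right)}}{431 - 278} = \frac{473 + \frac{-5 + 0 + 4^{\frac{3}{2}}}{2 \cdot 4^{\frac{3}{2}}}}{431 - 278} = \frac{473 + \frac{-5 + 0 + 8}{2 \cdot 8}}{153} = \left(473 + \frac{1}{2} \cdot \frac{1}{8} \cdot 3\right) \frac{1}{153} = \left(473 + \frac{3}{16}\right) \frac{1}{153} = \frac{7571}{16} \cdot \frac{1}{153} = \frac{7571}{2448}$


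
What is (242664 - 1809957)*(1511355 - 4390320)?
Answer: 4512181691745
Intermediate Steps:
(242664 - 1809957)*(1511355 - 4390320) = -1567293*(-2878965) = 4512181691745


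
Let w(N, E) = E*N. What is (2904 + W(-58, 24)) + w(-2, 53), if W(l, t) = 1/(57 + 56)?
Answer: 316175/113 ≈ 2798.0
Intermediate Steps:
W(l, t) = 1/113
(2904 + W(-58, 24)) + w(-2, 53) = (2904 + 1/113) + 53*(-2) = 328153/113 - 106 = 316175/113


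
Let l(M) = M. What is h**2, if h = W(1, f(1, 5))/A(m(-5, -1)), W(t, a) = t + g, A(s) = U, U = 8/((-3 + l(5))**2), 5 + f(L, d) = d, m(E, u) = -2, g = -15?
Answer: 49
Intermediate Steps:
f(L, d) = -5 + d
U = 2 (U = 8/((-3 + 5)**2) = 8/(2**2) = 8/4 = 8*(1/4) = 2)
A(s) = 2
W(t, a) = -15 + t (W(t, a) = t - 15 = -15 + t)
h = -7 (h = (-15 + 1)/2 = -14*1/2 = -7)
h**2 = (-7)**2 = 49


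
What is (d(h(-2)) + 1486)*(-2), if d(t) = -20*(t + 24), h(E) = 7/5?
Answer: -1956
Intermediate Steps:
h(E) = 7/5 (h(E) = 7*(⅕) = 7/5)
d(t) = -480 - 20*t (d(t) = -20*(24 + t) = -480 - 20*t)
(d(h(-2)) + 1486)*(-2) = ((-480 - 20*7/5) + 1486)*(-2) = ((-480 - 28) + 1486)*(-2) = (-508 + 1486)*(-2) = 978*(-2) = -1956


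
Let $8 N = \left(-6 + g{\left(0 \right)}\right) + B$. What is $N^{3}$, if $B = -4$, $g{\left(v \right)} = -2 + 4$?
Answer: $-1$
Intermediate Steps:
$g{\left(v \right)} = 2$
$N = -1$ ($N = \frac{\left(-6 + 2\right) - 4}{8} = \frac{-4 - 4}{8} = \frac{1}{8} \left(-8\right) = -1$)
$N^{3} = \left(-1\right)^{3} = -1$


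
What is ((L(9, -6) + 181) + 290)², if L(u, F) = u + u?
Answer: 239121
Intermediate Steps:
L(u, F) = 2*u
((L(9, -6) + 181) + 290)² = ((2*9 + 181) + 290)² = ((18 + 181) + 290)² = (199 + 290)² = 489² = 239121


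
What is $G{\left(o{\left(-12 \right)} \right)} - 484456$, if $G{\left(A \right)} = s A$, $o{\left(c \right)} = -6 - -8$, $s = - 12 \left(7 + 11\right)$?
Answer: $-484888$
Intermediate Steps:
$s = -216$ ($s = \left(-12\right) 18 = -216$)
$o{\left(c \right)} = 2$ ($o{\left(c \right)} = -6 + 8 = 2$)
$G{\left(A \right)} = - 216 A$
$G{\left(o{\left(-12 \right)} \right)} - 484456 = \left(-216\right) 2 - 484456 = -432 - 484456 = -484888$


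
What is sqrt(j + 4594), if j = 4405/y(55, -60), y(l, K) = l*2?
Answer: sqrt(2242878)/22 ≈ 68.074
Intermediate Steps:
y(l, K) = 2*l
j = 881/22 (j = 4405/((2*55)) = 4405/110 = 4405*(1/110) = 881/22 ≈ 40.045)
sqrt(j + 4594) = sqrt(881/22 + 4594) = sqrt(101949/22) = sqrt(2242878)/22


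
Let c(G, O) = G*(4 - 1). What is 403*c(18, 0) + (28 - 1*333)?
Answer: 21457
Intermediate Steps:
c(G, O) = 3*G (c(G, O) = G*3 = 3*G)
403*c(18, 0) + (28 - 1*333) = 403*(3*18) + (28 - 1*333) = 403*54 + (28 - 333) = 21762 - 305 = 21457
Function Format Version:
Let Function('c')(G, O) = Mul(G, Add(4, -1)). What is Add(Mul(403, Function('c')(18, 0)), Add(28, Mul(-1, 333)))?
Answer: 21457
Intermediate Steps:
Function('c')(G, O) = Mul(3, G) (Function('c')(G, O) = Mul(G, 3) = Mul(3, G))
Add(Mul(403, Function('c')(18, 0)), Add(28, Mul(-1, 333))) = Add(Mul(403, Mul(3, 18)), Add(28, Mul(-1, 333))) = Add(Mul(403, 54), Add(28, -333)) = Add(21762, -305) = 21457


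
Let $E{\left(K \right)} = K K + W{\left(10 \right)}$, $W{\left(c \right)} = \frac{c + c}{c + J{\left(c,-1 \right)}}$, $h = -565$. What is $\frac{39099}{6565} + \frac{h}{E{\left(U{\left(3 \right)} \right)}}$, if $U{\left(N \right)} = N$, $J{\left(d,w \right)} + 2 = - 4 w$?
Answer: $- \frac{9876507}{210080} \approx -47.013$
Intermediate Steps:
$J{\left(d,w \right)} = -2 - 4 w$
$W{\left(c \right)} = \frac{2 c}{2 + c}$ ($W{\left(c \right)} = \frac{c + c}{c - -2} = \frac{2 c}{c + \left(-2 + 4\right)} = \frac{2 c}{c + 2} = \frac{2 c}{2 + c}$)
$E{\left(K \right)} = \frac{5}{3} + K^{2}$ ($E{\left(K \right)} = K K + 2 \cdot 10 \frac{1}{2 + 10} = K^{2} + 2 \cdot 10 \cdot \frac{1}{12} = K^{2} + \frac{5}{3} = \frac{5}{3} + K^{2}$)
$\frac{39099}{6565} + \frac{h}{E{\left(U{\left(3 \right)} \right)}} = \frac{39099}{6565} - \frac{565}{\frac{5}{3} + 3^{2}} = 39099 \cdot \frac{1}{6565} - \frac{565}{\frac{5}{3} + 9} = \frac{39099}{6565} - \frac{565}{\frac{32}{3}} = \frac{39099}{6565} - \frac{1695}{32} = - \frac{9876507}{210080}$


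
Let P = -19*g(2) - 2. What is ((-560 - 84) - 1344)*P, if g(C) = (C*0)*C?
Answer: 3976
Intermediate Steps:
g(C) = 0 (g(C) = 0*C = 0)
P = -2 (P = -19*0 - 2 = 0 - 2 = -2)
((-560 - 84) - 1344)*P = ((-560 - 84) - 1344)*(-2) = (-644 - 1344)*(-2) = -1988*(-2) = 3976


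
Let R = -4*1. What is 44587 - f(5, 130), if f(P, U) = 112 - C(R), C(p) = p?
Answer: 44471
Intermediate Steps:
R = -4
f(P, U) = 116 (f(P, U) = 112 - 1*(-4) = 112 + 4 = 116)
44587 - f(5, 130) = 44587 - 1*116 = 44587 - 116 = 44471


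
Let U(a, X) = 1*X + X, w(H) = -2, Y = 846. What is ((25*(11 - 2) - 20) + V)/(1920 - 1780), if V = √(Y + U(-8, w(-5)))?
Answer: 41/28 + √842/140 ≈ 1.6716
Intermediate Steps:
U(a, X) = 2*X (U(a, X) = X + X = 2*X)
V = √842 (V = √(846 + 2*(-2)) = √(846 - 4) = √842 ≈ 29.017)
((25*(11 - 2) - 20) + V)/(1920 - 1780) = ((25*(11 - 2) - 20) + √842)/(1920 - 1780) = ((25*9 - 20) + √842)/140 = ((225 - 20) + √842)*(1/140) = (205 + √842)*(1/140) = 41/28 + √842/140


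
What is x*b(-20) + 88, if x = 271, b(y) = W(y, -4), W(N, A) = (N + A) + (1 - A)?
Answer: -5061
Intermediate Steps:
W(N, A) = 1 + N (W(N, A) = (A + N) + (1 - A) = 1 + N)
b(y) = 1 + y
x*b(-20) + 88 = 271*(1 - 20) + 88 = 271*(-19) + 88 = -5149 + 88 = -5061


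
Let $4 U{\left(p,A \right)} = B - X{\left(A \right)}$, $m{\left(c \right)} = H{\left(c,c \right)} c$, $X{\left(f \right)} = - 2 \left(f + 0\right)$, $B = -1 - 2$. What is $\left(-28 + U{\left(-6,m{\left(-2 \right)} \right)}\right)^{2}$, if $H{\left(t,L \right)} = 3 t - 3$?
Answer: $\frac{6241}{16} \approx 390.06$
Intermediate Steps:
$B = -3$
$H{\left(t,L \right)} = -3 + 3 t$
$X{\left(f \right)} = - 2 f$
$m{\left(c \right)} = c \left(-3 + 3 c\right)$ ($m{\left(c \right)} = \left(-3 + 3 c\right) c = c \left(-3 + 3 c\right)$)
$U{\left(p,A \right)} = - \frac{3}{4} + \frac{A}{2}$ ($U{\left(p,A \right)} = \frac{-3 - - 2 A}{4} = \frac{-3 + 2 A}{4} = - \frac{3}{4} + \frac{A}{2}$)
$\left(-28 + U{\left(-6,m{\left(-2 \right)} \right)}\right)^{2} = \left(-28 - \left(\frac{3}{4} - \frac{3 \left(-2\right) \left(-1 - 2\right)}{2}\right)\right)^{2} = \left(-28 - \left(\frac{3}{4} - \frac{3 \left(-2\right) \left(-3\right)}{2}\right)\right)^{2} = \left(-28 + \left(- \frac{3}{4} + \frac{1}{2} \cdot 18\right)\right)^{2} = \left(-28 + \left(- \frac{3}{4} + 9\right)\right)^{2} = \left(-28 + \frac{33}{4}\right)^{2} = \left(- \frac{79}{4}\right)^{2} = \frac{6241}{16}$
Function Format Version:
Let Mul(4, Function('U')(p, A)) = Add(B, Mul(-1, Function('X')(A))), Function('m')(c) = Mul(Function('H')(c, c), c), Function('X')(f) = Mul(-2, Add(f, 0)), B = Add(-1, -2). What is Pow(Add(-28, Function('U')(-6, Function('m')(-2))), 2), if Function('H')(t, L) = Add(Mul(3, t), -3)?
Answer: Rational(6241, 16) ≈ 390.06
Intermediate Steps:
B = -3
Function('H')(t, L) = Add(-3, Mul(3, t))
Function('X')(f) = Mul(-2, f)
Function('m')(c) = Mul(c, Add(-3, Mul(3, c))) (Function('m')(c) = Mul(Add(-3, Mul(3, c)), c) = Mul(c, Add(-3, Mul(3, c))))
Function('U')(p, A) = Add(Rational(-3, 4), Mul(Rational(1, 2), A)) (Function('U')(p, A) = Mul(Rational(1, 4), Add(-3, Mul(-1, Mul(-2, A)))) = Mul(Rational(1, 4), Add(-3, Mul(2, A))) = Add(Rational(-3, 4), Mul(Rational(1, 2), A)))
Pow(Add(-28, Function('U')(-6, Function('m')(-2))), 2) = Pow(Add(-28, Add(Rational(-3, 4), Mul(Rational(1, 2), Mul(3, -2, Add(-1, -2))))), 2) = Pow(Add(-28, Add(Rational(-3, 4), Mul(Rational(1, 2), Mul(3, -2, -3)))), 2) = Pow(Add(-28, Add(Rational(-3, 4), Mul(Rational(1, 2), 18))), 2) = Pow(Add(-28, Add(Rational(-3, 4), 9)), 2) = Pow(Add(-28, Rational(33, 4)), 2) = Pow(Rational(-79, 4), 2) = Rational(6241, 16)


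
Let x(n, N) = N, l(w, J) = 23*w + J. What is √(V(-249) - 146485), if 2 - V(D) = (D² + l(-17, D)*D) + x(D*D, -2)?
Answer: I*√367842 ≈ 606.5*I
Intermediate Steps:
l(w, J) = J + 23*w
V(D) = 4 - D² - D*(-391 + D) (V(D) = 2 - ((D² + (D + 23*(-17))*D) - 2) = 2 - ((D² + (D - 391)*D) - 2) = 2 - ((D² + (-391 + D)*D) - 2) = 2 - ((D² + D*(-391 + D)) - 2) = 2 - (-2 + D² + D*(-391 + D)) = 2 + (2 - D² - D*(-391 + D)) = 4 - D² - D*(-391 + D))
√(V(-249) - 146485) = √((4 - 1*(-249)² - 1*(-249)*(-391 - 249)) - 146485) = √((4 - 1*62001 - 1*(-249)*(-640)) - 146485) = √((4 - 62001 - 159360) - 146485) = √(-221357 - 146485) = √(-367842) = I*√367842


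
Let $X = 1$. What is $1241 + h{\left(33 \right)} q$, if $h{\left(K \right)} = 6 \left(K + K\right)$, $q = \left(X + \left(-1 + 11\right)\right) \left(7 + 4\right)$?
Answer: $49157$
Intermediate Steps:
$q = 121$ ($q = \left(1 + \left(-1 + 11\right)\right) \left(7 + 4\right) = \left(1 + 10\right) 11 = 11 \cdot 11 = 121$)
$h{\left(K \right)} = 12 K$ ($h{\left(K \right)} = 6 \cdot 2 K = 12 K$)
$1241 + h{\left(33 \right)} q = 1241 + 12 \cdot 33 \cdot 121 = 1241 + 396 \cdot 121 = 1241 + 47916 = 49157$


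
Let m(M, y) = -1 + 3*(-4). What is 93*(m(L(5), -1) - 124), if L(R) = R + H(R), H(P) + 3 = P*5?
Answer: -12741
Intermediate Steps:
H(P) = -3 + 5*P (H(P) = -3 + P*5 = -3 + 5*P)
L(R) = -3 + 6*R (L(R) = R + (-3 + 5*R) = -3 + 6*R)
m(M, y) = -13 (m(M, y) = -1 - 12 = -13)
93*(m(L(5), -1) - 124) = 93*(-13 - 124) = 93*(-137) = -12741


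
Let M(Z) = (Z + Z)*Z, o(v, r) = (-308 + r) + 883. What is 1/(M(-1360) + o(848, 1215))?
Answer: 1/3700990 ≈ 2.7020e-7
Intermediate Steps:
o(v, r) = 575 + r
M(Z) = 2*Z² (M(Z) = (2*Z)*Z = 2*Z²)
1/(M(-1360) + o(848, 1215)) = 1/(2*(-1360)² + (575 + 1215)) = 1/(2*1849600 + 1790) = 1/(3699200 + 1790) = 1/3700990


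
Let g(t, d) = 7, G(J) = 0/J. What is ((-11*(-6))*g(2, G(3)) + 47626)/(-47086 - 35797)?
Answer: -48088/82883 ≈ -0.58019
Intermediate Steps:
G(J) = 0
((-11*(-6))*g(2, G(3)) + 47626)/(-47086 - 35797) = (-11*(-6)*7 + 47626)/(-47086 - 35797) = (66*7 + 47626)/(-82883) = (462 + 47626)*(-1/82883) = 48088*(-1/82883) = -48088/82883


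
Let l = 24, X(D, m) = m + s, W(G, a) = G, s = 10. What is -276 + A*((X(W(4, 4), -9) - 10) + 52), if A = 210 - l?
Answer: 7722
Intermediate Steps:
X(D, m) = 10 + m (X(D, m) = m + 10 = 10 + m)
A = 186 (A = 210 - 1*24 = 210 - 24 = 186)
-276 + A*((X(W(4, 4), -9) - 10) + 52) = -276 + 186*(((10 - 9) - 10) + 52) = -276 + 186*((1 - 10) + 52) = -276 + 186*(-9 + 52) = -276 + 186*43 = -276 + 7998 = 7722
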